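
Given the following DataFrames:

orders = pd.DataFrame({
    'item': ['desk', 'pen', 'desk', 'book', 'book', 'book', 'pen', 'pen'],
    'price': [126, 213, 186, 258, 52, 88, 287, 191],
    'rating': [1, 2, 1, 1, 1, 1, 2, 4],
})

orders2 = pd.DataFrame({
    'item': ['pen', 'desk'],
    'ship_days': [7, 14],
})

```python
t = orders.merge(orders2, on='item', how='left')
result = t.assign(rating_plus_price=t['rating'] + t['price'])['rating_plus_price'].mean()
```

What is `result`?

176.75

merge on 'item' (how='left') → 8 rows:
   item  price  rating  ship_days
0  desk    126       1       14.0
1   pen    213       2        7.0
2  desk    186       1       14.0
3  book    258       1        NaN
4  book     52       1        NaN
5  book     88       1        NaN
6   pen    287       2        7.0
7   pen    191       4        7.0
add column rating_plus_price = t['rating'] + t['price']:
   item  price  rating  ship_days  rating_plus_price
0  desk    126       1       14.0                127
1   pen    213       2        7.0                215
2  desk    186       1       14.0                187
3  book    258       1        NaN                259
4  book     52       1        NaN                 53
5  book     88       1        NaN                 89
6   pen    287       2        7.0                289
7   pen    191       4        7.0                195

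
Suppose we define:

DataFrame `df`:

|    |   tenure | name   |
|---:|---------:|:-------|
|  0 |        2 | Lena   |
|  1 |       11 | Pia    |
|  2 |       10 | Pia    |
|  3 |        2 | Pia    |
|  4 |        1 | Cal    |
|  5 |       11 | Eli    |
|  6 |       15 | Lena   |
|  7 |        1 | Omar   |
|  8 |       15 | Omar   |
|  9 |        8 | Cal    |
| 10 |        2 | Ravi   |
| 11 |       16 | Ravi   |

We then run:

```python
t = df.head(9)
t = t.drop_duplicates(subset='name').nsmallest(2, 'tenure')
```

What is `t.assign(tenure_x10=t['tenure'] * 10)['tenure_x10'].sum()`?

20

take first 9 rows:
   tenure  name
0       2  Lena
1      11   Pia
2      10   Pia
3       2   Pia
4       1   Cal
5      11   Eli
6      15  Lena
7       1  Omar
8      15  Omar
drop duplicate name (keep=first):
   tenure  name
0       2  Lena
1      11   Pia
4       1   Cal
5      11   Eli
7       1  Omar
take 2 rows with smallest tenure:
   tenure  name
4       1   Cal
7       1  Omar
add column tenure_x10 = t['tenure'] * 10:
   tenure  name  tenure_x10
4       1   Cal          10
7       1  Omar          10
Taking the sum of column 'tenure_x10' gives 20.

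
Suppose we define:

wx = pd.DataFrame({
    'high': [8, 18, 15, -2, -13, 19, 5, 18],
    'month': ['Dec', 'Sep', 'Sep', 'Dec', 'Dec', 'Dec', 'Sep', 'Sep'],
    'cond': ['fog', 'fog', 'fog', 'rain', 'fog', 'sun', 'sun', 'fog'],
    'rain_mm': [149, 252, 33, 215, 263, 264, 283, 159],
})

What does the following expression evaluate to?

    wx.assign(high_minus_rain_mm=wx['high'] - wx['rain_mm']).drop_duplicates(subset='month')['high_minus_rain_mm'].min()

-234

add column high_minus_rain_mm = wx['high'] - wx['rain_mm']:
   high month  cond  rain_mm  high_minus_rain_mm
0     8   Dec   fog      149                -141
1    18   Sep   fog      252                -234
2    15   Sep   fog       33                 -18
3    -2   Dec  rain      215                -217
4   -13   Dec   fog      263                -276
5    19   Dec   sun      264                -245
6     5   Sep   sun      283                -278
7    18   Sep   fog      159                -141
drop duplicate month (keep=first):
   high month cond  rain_mm  high_minus_rain_mm
0     8   Dec  fog      149                -141
1    18   Sep  fog      252                -234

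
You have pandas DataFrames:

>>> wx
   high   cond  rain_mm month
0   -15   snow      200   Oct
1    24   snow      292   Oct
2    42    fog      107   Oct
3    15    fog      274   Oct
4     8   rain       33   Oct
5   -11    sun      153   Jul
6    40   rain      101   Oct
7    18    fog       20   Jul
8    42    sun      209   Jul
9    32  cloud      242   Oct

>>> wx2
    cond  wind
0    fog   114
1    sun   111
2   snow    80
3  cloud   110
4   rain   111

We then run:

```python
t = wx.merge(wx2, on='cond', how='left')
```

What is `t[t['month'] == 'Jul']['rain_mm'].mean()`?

merge on 'cond' (how='left') → 10 rows:
   high   cond  rain_mm month  wind
0   -15   snow      200   Oct    80
1    24   snow      292   Oct    80
2    42    fog      107   Oct   114
3    15    fog      274   Oct   114
4     8   rain       33   Oct   111
5   -11    sun      153   Jul   111
6    40   rain      101   Oct   111
7    18    fog       20   Jul   114
8    42    sun      209   Jul   111
9    32  cloud      242   Oct   110
filter rows where month == 'Jul':
   high cond  rain_mm month  wind
5   -11  sun      153   Jul   111
7    18  fog       20   Jul   114
8    42  sun      209   Jul   111

127.333333333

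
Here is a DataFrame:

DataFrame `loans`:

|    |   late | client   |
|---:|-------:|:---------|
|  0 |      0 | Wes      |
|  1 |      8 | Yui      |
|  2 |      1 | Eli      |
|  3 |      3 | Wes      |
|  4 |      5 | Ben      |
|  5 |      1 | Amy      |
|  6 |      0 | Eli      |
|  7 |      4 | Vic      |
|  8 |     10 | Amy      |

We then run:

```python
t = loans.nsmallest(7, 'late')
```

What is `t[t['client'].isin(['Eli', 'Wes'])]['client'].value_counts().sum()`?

4

take 7 rows with smallest late:
   late client
0     0    Wes
6     0    Eli
2     1    Eli
5     1    Amy
3     3    Wes
7     4    Vic
4     5    Ben
filter rows where client in ['Eli', 'Wes']:
   late client
0     0    Wes
6     0    Eli
2     1    Eli
3     3    Wes
value_counts of client:
client
Wes    2
Eli    2
Name: count, dtype: int64
Reading off the sum of the resulting series, we get 4.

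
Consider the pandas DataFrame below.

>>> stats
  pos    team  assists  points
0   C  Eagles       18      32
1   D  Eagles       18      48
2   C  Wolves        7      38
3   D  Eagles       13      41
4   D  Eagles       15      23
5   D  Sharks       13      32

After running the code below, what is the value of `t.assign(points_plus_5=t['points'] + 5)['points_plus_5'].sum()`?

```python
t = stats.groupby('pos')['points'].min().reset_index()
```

65

group by pos, min of points:
pos
C    32
D    23
Name: points, dtype: int64
reset_index():
  pos  points
0   C      32
1   D      23
add column points_plus_5 = t['points'] + 5:
  pos  points  points_plus_5
0   C      32             37
1   D      23             28
Then the sum of column 'points_plus_5': 65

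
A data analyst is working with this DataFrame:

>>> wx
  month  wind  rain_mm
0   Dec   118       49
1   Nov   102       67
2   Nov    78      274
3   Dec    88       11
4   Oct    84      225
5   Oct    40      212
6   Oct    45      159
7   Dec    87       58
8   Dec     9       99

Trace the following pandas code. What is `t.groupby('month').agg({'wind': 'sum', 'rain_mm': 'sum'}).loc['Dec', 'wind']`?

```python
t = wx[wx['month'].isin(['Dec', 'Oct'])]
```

filter rows where month in ['Dec', 'Oct']:
  month  wind  rain_mm
0   Dec   118       49
3   Dec    88       11
4   Oct    84      225
5   Oct    40      212
6   Oct    45      159
7   Dec    87       58
8   Dec     9       99
group by month: sum(wind), sum(rain_mm):
       wind  rain_mm
month               
Dec     302      217
Oct     169      596
value at row 'Dec', column 'wind' → 302

302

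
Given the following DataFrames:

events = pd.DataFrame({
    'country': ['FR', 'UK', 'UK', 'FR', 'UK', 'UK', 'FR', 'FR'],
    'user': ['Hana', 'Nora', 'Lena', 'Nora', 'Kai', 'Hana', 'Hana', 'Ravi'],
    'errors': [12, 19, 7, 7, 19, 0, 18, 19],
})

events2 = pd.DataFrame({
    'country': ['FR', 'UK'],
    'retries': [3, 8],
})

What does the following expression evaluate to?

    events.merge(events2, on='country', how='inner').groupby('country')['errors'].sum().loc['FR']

56

merge on 'country' (how='inner') → 8 rows:
  country  user  errors  retries
0      FR  Hana      12        3
1      UK  Nora      19        8
2      UK  Lena       7        8
3      FR  Nora       7        3
4      UK   Kai      19        8
5      UK  Hana       0        8
6      FR  Hana      18        3
7      FR  Ravi      19        3
group by country, sum of errors:
country
FR    56
UK    45
Name: errors, dtype: int64
Reading off the value at index 'FR', we get 56.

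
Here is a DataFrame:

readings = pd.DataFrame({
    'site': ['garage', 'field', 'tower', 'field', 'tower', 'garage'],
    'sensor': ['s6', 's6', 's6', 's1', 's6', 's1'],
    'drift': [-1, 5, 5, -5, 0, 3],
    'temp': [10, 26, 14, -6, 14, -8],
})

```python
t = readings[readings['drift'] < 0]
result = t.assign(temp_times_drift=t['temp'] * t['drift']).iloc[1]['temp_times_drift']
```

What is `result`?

filter rows where drift < 0:
     site sensor  drift  temp
0  garage     s6     -1    10
3   field     s1     -5    -6
add column temp_times_drift = t['temp'] * t['drift']:
     site sensor  drift  temp  temp_times_drift
0  garage     s6     -1    10               -10
3   field     s1     -5    -6                30

30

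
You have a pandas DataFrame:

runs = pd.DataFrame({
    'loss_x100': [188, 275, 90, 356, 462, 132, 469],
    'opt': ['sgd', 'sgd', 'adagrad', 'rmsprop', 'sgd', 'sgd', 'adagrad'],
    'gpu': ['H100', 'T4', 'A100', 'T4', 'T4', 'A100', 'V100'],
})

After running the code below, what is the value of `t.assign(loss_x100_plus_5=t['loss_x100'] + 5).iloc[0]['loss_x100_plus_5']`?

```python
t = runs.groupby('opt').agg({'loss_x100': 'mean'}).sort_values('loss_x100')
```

group by opt, mean of loss_x100:
         loss_x100
opt               
adagrad     279.50
rmsprop     356.00
sgd         264.25
sort by loss_x100:
         loss_x100
opt               
sgd         264.25
adagrad     279.50
rmsprop     356.00
add column loss_x100_plus_5 = t['loss_x100'] + 5:
         loss_x100  loss_x100_plus_5
opt                                 
sgd         264.25            269.25
adagrad     279.50            284.50
rmsprop     356.00            361.00

269.25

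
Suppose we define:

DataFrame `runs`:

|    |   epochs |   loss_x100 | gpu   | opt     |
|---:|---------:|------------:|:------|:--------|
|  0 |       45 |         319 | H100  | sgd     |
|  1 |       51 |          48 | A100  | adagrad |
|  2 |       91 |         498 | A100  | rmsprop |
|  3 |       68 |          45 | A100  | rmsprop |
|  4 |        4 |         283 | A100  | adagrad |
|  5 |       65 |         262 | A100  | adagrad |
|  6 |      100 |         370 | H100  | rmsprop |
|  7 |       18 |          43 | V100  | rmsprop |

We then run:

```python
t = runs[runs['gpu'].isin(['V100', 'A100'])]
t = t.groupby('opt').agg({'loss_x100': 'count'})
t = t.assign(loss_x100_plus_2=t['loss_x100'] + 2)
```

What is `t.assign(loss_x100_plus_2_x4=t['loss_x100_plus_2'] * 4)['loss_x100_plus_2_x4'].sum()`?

40

filter rows where gpu in ['V100', 'A100']:
   epochs  loss_x100   gpu      opt
1      51         48  A100  adagrad
2      91        498  A100  rmsprop
3      68         45  A100  rmsprop
4       4        283  A100  adagrad
5      65        262  A100  adagrad
7      18         43  V100  rmsprop
group by opt, count of loss_x100:
         loss_x100
opt               
adagrad          3
rmsprop          3
add column loss_x100_plus_2 = t['loss_x100'] + 2:
         loss_x100  loss_x100_plus_2
opt                                 
adagrad          3                 5
rmsprop          3                 5
add column loss_x100_plus_2_x4 = t['loss_x100_plus_2'] * 4:
         loss_x100  loss_x100_plus_2  loss_x100_plus_2_x4
opt                                                      
adagrad          3                 5                   20
rmsprop          3                 5                   20
Finally, sum of column 'loss_x100_plus_2_x4' = 40.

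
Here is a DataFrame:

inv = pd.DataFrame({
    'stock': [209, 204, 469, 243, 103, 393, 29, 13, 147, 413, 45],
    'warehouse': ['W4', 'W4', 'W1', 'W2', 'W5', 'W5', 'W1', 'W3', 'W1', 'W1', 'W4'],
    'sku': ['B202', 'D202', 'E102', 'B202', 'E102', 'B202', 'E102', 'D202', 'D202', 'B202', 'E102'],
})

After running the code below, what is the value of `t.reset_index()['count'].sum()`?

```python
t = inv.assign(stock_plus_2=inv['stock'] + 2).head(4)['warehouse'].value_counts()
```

add column stock_plus_2 = inv['stock'] + 2:
    stock warehouse   sku  stock_plus_2
0     209        W4  B202           211
1     204        W4  D202           206
2     469        W1  E102           471
3     243        W2  B202           245
4     103        W5  E102           105
5     393        W5  B202           395
6      29        W1  E102            31
7      13        W3  D202            15
8     147        W1  D202           149
9     413        W1  B202           415
10     45        W4  E102            47
take first 4 rows:
   stock warehouse   sku  stock_plus_2
0    209        W4  B202           211
1    204        W4  D202           206
2    469        W1  E102           471
3    243        W2  B202           245
value_counts of warehouse:
warehouse
W4    2
W1    1
W2    1
Name: count, dtype: int64
reset_index():
  warehouse  count
0        W4      2
1        W1      1
2        W2      1
Reading off the sum of column 'count', we get 4.

4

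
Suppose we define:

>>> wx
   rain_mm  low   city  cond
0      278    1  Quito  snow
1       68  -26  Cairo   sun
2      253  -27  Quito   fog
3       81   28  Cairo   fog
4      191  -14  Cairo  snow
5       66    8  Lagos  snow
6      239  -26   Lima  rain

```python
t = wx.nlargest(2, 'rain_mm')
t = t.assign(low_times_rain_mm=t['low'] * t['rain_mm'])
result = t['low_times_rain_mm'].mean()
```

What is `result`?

take 2 rows with largest rain_mm:
   rain_mm  low   city  cond
0      278    1  Quito  snow
2      253  -27  Quito   fog
add column low_times_rain_mm = t['low'] * t['rain_mm']:
   rain_mm  low   city  cond  low_times_rain_mm
0      278    1  Quito  snow                278
2      253  -27  Quito   fog              -6831

-3276.5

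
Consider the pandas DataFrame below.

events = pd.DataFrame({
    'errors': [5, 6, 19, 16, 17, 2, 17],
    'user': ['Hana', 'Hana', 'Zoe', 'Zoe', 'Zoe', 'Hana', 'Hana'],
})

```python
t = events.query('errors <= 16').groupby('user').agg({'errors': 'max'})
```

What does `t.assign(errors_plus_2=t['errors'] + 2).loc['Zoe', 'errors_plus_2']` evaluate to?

18

filter rows where errors <= 16:
   errors  user
0       5  Hana
1       6  Hana
3      16   Zoe
5       2  Hana
group by user, max of errors:
      errors
user        
Hana       6
Zoe       16
add column errors_plus_2 = t['errors'] + 2:
      errors  errors_plus_2
user                       
Hana       6              8
Zoe       16             18
The value at row 'Zoe', column 'errors_plus_2' is 18.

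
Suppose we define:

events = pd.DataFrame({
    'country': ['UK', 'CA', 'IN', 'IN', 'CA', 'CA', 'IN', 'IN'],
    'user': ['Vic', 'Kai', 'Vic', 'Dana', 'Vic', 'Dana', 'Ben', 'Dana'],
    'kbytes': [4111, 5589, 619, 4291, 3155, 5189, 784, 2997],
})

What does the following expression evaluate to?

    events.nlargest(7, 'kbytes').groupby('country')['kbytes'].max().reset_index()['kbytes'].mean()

take 7 rows with largest kbytes:
  country  user  kbytes
1      CA   Kai    5589
5      CA  Dana    5189
3      IN  Dana    4291
0      UK   Vic    4111
4      CA   Vic    3155
7      IN  Dana    2997
6      IN   Ben     784
group by country, max of kbytes:
country
CA    5589
IN    4291
UK    4111
Name: kbytes, dtype: int64
reset_index():
  country  kbytes
0      CA    5589
1      IN    4291
2      UK    4111

4663.66666667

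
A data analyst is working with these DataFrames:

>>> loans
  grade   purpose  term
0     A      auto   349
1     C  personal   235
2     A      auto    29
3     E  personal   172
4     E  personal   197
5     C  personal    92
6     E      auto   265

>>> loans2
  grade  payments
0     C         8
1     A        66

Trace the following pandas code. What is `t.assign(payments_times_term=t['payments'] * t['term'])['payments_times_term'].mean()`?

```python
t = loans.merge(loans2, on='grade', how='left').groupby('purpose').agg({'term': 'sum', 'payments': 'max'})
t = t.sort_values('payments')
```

merge on 'grade' (how='left') → 7 rows:
  grade   purpose  term  payments
0     A      auto   349      66.0
1     C  personal   235       8.0
2     A      auto    29      66.0
3     E  personal   172       NaN
4     E  personal   197       NaN
5     C  personal    92       8.0
6     E      auto   265       NaN
group by purpose: sum(term), max(payments):
          term  payments
purpose                 
auto       643      66.0
personal   696       8.0
sort by payments:
          term  payments
purpose                 
personal   696       8.0
auto       643      66.0
add column payments_times_term = t['payments'] * t['term']:
          term  payments  payments_times_term
purpose                                      
personal   696       8.0               5568.0
auto       643      66.0              42438.0
Reading off the mean of column 'payments_times_term', we get 24003.0.

24003.0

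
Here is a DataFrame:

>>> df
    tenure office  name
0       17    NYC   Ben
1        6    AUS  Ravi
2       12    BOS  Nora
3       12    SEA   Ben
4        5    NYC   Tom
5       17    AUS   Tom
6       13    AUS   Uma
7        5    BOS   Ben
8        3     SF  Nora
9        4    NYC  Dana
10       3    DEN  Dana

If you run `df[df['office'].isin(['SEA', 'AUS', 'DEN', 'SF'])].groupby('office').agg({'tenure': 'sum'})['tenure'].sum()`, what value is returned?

54

filter rows where office in ['SEA', 'AUS', 'DEN', 'SF']:
    tenure office  name
1        6    AUS  Ravi
3       12    SEA   Ben
5       17    AUS   Tom
6       13    AUS   Uma
8        3     SF  Nora
10       3    DEN  Dana
group by office, sum of tenure:
        tenure
office        
AUS         36
DEN          3
SEA         12
SF           3
The sum of column 'tenure' is 54.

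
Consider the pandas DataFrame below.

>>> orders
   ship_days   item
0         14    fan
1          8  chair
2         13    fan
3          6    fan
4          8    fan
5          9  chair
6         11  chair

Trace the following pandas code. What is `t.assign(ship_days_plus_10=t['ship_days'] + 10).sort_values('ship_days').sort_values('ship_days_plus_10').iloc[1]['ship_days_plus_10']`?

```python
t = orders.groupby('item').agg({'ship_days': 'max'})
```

24

group by item, max of ship_days:
       ship_days
item            
chair         11
fan           14
add column ship_days_plus_10 = t['ship_days'] + 10:
       ship_days  ship_days_plus_10
item                               
chair         11                 21
fan           14                 24
sort by ship_days:
       ship_days  ship_days_plus_10
item                               
chair         11                 21
fan           14                 24
sort by ship_days_plus_10:
       ship_days  ship_days_plus_10
item                               
chair         11                 21
fan           14                 24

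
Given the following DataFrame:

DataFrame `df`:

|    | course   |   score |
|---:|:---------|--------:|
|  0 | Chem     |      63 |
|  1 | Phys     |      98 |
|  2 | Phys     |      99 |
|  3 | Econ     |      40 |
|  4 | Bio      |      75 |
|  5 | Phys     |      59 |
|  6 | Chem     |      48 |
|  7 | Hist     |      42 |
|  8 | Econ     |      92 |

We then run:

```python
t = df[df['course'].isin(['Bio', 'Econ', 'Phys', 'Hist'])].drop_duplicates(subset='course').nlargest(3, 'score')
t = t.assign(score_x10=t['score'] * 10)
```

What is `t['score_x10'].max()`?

filter rows where course in ['Bio', 'Econ', 'Phys', 'Hist']:
  course  score
1   Phys     98
2   Phys     99
3   Econ     40
4    Bio     75
5   Phys     59
7   Hist     42
8   Econ     92
drop duplicate course (keep=first):
  course  score
1   Phys     98
3   Econ     40
4    Bio     75
7   Hist     42
take 3 rows with largest score:
  course  score
1   Phys     98
4    Bio     75
7   Hist     42
add column score_x10 = t['score'] * 10:
  course  score  score_x10
1   Phys     98        980
4    Bio     75        750
7   Hist     42        420
Then the max of column 'score_x10': 980

980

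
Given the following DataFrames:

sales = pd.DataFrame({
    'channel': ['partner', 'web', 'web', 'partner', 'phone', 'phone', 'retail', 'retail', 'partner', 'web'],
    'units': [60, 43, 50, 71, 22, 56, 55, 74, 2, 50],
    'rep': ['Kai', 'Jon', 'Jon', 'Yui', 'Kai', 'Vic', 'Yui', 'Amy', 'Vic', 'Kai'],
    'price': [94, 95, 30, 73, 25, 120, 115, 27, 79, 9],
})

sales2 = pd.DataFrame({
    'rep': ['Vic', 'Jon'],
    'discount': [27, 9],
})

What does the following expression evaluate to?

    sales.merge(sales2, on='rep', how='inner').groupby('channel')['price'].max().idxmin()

partner

merge on 'rep' (how='inner') → 4 rows:
   channel  units  rep  price  discount
0      web     43  Jon     95         9
1      web     50  Jon     30         9
2    phone     56  Vic    120        27
3  partner      2  Vic     79        27
group by channel, max of price:
channel
partner     79
phone      120
web         95
Name: price, dtype: int64
Reading off the label with the smallest value, we get partner.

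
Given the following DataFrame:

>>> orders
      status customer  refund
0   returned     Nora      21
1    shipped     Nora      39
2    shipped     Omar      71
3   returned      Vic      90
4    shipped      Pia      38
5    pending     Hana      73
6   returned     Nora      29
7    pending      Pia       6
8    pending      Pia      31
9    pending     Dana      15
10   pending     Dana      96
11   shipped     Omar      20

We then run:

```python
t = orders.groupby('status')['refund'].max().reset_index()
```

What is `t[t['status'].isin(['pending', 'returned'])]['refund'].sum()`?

186

group by status, max of refund:
status
pending     96
returned    90
shipped     71
Name: refund, dtype: int64
reset_index():
     status  refund
0   pending      96
1  returned      90
2   shipped      71
filter rows where status in ['pending', 'returned']:
     status  refund
0   pending      96
1  returned      90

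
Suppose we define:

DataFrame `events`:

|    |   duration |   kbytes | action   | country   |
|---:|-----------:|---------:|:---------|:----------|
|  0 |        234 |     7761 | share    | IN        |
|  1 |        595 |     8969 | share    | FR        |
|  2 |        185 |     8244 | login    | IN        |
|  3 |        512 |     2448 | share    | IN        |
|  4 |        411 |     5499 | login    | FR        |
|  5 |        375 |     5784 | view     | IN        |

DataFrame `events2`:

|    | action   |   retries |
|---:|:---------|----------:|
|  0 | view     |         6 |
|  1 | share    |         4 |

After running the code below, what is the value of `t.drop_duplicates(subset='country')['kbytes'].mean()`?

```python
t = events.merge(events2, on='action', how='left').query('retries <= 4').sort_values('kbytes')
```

merge on 'action' (how='left') → 6 rows:
   duration  kbytes action country  retries
0       234    7761  share      IN      4.0
1       595    8969  share      FR      4.0
2       185    8244  login      IN      NaN
3       512    2448  share      IN      4.0
4       411    5499  login      FR      NaN
5       375    5784   view      IN      6.0
filter rows where retries <= 4:
   duration  kbytes action country  retries
0       234    7761  share      IN      4.0
1       595    8969  share      FR      4.0
3       512    2448  share      IN      4.0
sort by kbytes:
   duration  kbytes action country  retries
3       512    2448  share      IN      4.0
0       234    7761  share      IN      4.0
1       595    8969  share      FR      4.0
drop duplicate country (keep=first):
   duration  kbytes action country  retries
3       512    2448  share      IN      4.0
1       595    8969  share      FR      4.0
Reading off the mean of column 'kbytes', we get 5708.5.

5708.5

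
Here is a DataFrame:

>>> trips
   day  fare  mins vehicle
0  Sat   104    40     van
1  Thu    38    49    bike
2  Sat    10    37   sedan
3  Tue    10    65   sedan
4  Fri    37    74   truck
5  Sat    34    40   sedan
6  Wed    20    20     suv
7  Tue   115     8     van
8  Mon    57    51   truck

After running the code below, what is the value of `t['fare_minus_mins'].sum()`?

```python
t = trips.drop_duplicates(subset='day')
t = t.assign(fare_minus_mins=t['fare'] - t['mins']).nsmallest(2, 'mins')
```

64

drop duplicate day (keep=first):
   day  fare  mins vehicle
0  Sat   104    40     van
1  Thu    38    49    bike
3  Tue    10    65   sedan
4  Fri    37    74   truck
6  Wed    20    20     suv
8  Mon    57    51   truck
add column fare_minus_mins = t['fare'] - t['mins']:
   day  fare  mins vehicle  fare_minus_mins
0  Sat   104    40     van               64
1  Thu    38    49    bike              -11
3  Tue    10    65   sedan              -55
4  Fri    37    74   truck              -37
6  Wed    20    20     suv                0
8  Mon    57    51   truck                6
take 2 rows with smallest mins:
   day  fare  mins vehicle  fare_minus_mins
6  Wed    20    20     suv                0
0  Sat   104    40     van               64
The sum of column 'fare_minus_mins' is 64.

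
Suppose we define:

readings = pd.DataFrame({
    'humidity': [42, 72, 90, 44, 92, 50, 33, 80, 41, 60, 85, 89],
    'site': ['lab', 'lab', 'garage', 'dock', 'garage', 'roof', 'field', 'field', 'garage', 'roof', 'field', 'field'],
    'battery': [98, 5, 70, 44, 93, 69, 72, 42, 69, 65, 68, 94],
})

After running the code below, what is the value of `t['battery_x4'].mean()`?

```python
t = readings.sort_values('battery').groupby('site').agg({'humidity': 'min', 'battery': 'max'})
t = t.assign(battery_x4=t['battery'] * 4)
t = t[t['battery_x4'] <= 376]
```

sort by battery:
    humidity    site  battery
1         72     lab        5
7         80   field       42
3         44    dock       44
9         60    roof       65
10        85   field       68
5         50    roof       69
8         41  garage       69
2         90  garage       70
6         33   field       72
4         92  garage       93
11        89   field       94
0         42     lab       98
group by site: min(humidity), max(battery):
        humidity  battery
site                     
dock          44       44
field         33       94
garage        41       93
lab           42       98
roof          50       69
add column battery_x4 = t['battery'] * 4:
        humidity  battery  battery_x4
site                                 
dock          44       44         176
field         33       94         376
garage        41       93         372
lab           42       98         392
roof          50       69         276
filter rows where battery_x4 <= 376:
        humidity  battery  battery_x4
site                                 
dock          44       44         176
field         33       94         376
garage        41       93         372
roof          50       69         276
Hence 300.0.

300.0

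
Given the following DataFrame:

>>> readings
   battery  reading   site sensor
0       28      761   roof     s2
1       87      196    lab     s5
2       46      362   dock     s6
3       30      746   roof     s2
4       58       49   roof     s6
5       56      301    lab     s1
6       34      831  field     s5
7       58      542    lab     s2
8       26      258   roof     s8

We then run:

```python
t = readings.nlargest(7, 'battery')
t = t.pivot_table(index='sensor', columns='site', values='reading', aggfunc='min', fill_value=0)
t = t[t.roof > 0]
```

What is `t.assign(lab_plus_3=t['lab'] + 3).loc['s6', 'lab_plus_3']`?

take 7 rows with largest battery:
   battery  reading   site sensor
1       87      196    lab     s5
4       58       49   roof     s6
7       58      542    lab     s2
5       56      301    lab     s1
2       46      362   dock     s6
6       34      831  field     s5
3       30      746   roof     s2
pivot: rows=sensor, cols=site, min(reading):
site    dock  field  lab  roof
sensor                        
s1         0      0  301     0
s2         0      0  542   746
s5         0    831  196     0
s6       362      0    0    49
filter rows where roof > 0:
site    dock  field  lab  roof
sensor                        
s2         0      0  542   746
s6       362      0    0    49
add column lab_plus_3 = t['lab'] + 3:
site    dock  field  lab  roof  lab_plus_3
sensor                                    
s2         0      0  542   746         545
s6       362      0    0    49           3
value at row 's6', column 'lab_plus_3' → 3

3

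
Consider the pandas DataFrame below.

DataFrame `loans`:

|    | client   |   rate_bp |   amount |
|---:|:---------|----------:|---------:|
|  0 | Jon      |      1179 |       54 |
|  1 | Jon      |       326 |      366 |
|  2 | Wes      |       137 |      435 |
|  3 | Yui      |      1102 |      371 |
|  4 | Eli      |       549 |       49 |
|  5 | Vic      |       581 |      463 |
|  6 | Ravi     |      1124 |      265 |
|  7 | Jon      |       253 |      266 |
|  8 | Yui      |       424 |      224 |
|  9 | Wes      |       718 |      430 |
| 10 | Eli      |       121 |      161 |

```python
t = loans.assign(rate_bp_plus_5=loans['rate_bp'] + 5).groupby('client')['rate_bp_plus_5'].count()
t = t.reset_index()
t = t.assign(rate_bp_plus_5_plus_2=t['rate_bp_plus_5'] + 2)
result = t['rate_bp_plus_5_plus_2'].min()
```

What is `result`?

add column rate_bp_plus_5 = loans['rate_bp'] + 5:
   client  rate_bp  amount  rate_bp_plus_5
0     Jon     1179      54            1184
1     Jon      326     366             331
2     Wes      137     435             142
3     Yui     1102     371            1107
4     Eli      549      49             554
5     Vic      581     463             586
6    Ravi     1124     265            1129
7     Jon      253     266             258
8     Yui      424     224             429
9     Wes      718     430             723
10    Eli      121     161             126
group by client, count of rate_bp_plus_5:
client
Eli     2
Jon     3
Ravi    1
Vic     1
Wes     2
Yui     2
Name: rate_bp_plus_5, dtype: int64
reset_index():
  client  rate_bp_plus_5
0    Eli               2
1    Jon               3
2   Ravi               1
3    Vic               1
4    Wes               2
5    Yui               2
add column rate_bp_plus_5_plus_2 = t['rate_bp_plus_5'] + 2:
  client  rate_bp_plus_5  rate_bp_plus_5_plus_2
0    Eli               2                      4
1    Jon               3                      5
2   Ravi               1                      3
3    Vic               1                      3
4    Wes               2                      4
5    Yui               2                      4
Reading off the min of column 'rate_bp_plus_5_plus_2', we get 3.

3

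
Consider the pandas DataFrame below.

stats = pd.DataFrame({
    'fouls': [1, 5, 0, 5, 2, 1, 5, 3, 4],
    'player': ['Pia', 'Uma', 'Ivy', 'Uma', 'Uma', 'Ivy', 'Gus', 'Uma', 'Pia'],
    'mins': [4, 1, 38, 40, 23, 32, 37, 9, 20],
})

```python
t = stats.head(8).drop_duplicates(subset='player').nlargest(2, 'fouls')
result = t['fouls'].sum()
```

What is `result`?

10

take first 8 rows:
   fouls player  mins
0      1    Pia     4
1      5    Uma     1
2      0    Ivy    38
3      5    Uma    40
4      2    Uma    23
5      1    Ivy    32
6      5    Gus    37
7      3    Uma     9
drop duplicate player (keep=first):
   fouls player  mins
0      1    Pia     4
1      5    Uma     1
2      0    Ivy    38
6      5    Gus    37
take 2 rows with largest fouls:
   fouls player  mins
1      5    Uma     1
6      5    Gus    37
So sum() = 10.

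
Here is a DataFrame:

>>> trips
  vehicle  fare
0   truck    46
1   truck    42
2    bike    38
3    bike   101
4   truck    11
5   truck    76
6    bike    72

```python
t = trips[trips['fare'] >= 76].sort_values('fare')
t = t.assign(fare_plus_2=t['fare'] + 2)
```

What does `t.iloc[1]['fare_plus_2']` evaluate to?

103

filter rows where fare >= 76:
  vehicle  fare
3    bike   101
5   truck    76
sort by fare:
  vehicle  fare
5   truck    76
3    bike   101
add column fare_plus_2 = t['fare'] + 2:
  vehicle  fare  fare_plus_2
5   truck    76           78
3    bike   101          103
Hence 103.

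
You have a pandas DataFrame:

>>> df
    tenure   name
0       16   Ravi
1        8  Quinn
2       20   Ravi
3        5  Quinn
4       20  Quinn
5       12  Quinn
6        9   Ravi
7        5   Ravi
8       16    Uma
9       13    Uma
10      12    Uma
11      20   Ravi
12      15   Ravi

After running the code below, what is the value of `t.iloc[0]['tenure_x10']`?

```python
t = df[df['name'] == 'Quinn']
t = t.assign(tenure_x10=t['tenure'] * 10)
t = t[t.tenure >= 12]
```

200

filter rows where name == 'Quinn':
   tenure   name
1       8  Quinn
3       5  Quinn
4      20  Quinn
5      12  Quinn
add column tenure_x10 = t['tenure'] * 10:
   tenure   name  tenure_x10
1       8  Quinn          80
3       5  Quinn          50
4      20  Quinn         200
5      12  Quinn         120
filter rows where tenure >= 12:
   tenure   name  tenure_x10
4      20  Quinn         200
5      12  Quinn         120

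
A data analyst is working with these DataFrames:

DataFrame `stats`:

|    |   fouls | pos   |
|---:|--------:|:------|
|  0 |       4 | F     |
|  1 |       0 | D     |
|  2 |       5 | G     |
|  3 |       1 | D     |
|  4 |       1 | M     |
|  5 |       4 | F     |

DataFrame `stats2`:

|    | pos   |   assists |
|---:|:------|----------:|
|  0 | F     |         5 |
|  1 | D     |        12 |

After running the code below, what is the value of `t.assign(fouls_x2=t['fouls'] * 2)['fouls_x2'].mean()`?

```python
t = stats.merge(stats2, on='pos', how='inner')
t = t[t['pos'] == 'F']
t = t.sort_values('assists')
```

8.0

merge on 'pos' (how='inner') → 4 rows:
   fouls pos  assists
0      4   F        5
1      0   D       12
2      1   D       12
3      4   F        5
filter rows where pos == 'F':
   fouls pos  assists
0      4   F        5
3      4   F        5
sort by assists:
   fouls pos  assists
0      4   F        5
3      4   F        5
add column fouls_x2 = t['fouls'] * 2:
   fouls pos  assists  fouls_x2
0      4   F        5         8
3      4   F        5         8
Reading off the mean of column 'fouls_x2', we get 8.0.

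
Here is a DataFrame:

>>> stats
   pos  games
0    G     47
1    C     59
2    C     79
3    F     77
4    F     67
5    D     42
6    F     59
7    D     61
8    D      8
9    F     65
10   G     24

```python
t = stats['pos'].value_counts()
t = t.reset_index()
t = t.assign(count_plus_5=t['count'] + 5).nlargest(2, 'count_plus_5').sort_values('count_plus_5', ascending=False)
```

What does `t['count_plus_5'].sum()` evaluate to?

17

value_counts of pos:
pos
F    4
D    3
G    2
C    2
Name: count, dtype: int64
reset_index():
  pos  count
0   F      4
1   D      3
2   G      2
3   C      2
add column count_plus_5 = t['count'] + 5:
  pos  count  count_plus_5
0   F      4             9
1   D      3             8
2   G      2             7
3   C      2             7
take 2 rows with largest count_plus_5:
  pos  count  count_plus_5
0   F      4             9
1   D      3             8
sort by count_plus_5 descending:
  pos  count  count_plus_5
0   F      4             9
1   D      3             8
sum of column 'count_plus_5' → 17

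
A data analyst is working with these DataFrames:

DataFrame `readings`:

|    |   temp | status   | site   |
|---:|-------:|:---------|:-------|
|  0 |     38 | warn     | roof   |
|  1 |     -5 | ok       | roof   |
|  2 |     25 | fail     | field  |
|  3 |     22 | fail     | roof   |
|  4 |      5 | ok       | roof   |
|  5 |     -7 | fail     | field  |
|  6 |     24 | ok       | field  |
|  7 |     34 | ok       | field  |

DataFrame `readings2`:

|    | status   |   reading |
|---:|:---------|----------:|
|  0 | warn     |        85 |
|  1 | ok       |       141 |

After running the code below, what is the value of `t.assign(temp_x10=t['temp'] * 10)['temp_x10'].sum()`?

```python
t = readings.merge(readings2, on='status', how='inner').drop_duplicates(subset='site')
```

merge on 'status' (how='inner') → 5 rows:
   temp status   site  reading
0    38   warn   roof       85
1    -5     ok   roof      141
2     5     ok   roof      141
3    24     ok  field      141
4    34     ok  field      141
drop duplicate site (keep=first):
   temp status   site  reading
0    38   warn   roof       85
3    24     ok  field      141
add column temp_x10 = t['temp'] * 10:
   temp status   site  reading  temp_x10
0    38   warn   roof       85       380
3    24     ok  field      141       240

620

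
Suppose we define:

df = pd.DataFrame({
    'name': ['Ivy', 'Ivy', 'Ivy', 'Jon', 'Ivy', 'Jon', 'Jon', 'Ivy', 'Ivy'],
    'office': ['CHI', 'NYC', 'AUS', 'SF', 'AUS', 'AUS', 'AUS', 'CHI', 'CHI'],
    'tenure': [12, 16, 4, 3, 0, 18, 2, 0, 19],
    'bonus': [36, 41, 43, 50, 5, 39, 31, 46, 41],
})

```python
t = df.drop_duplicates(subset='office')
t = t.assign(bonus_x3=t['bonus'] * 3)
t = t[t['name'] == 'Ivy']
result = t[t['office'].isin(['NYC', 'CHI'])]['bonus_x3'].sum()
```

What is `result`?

231

drop duplicate office (keep=first):
  name office  tenure  bonus
0  Ivy    CHI      12     36
1  Ivy    NYC      16     41
2  Ivy    AUS       4     43
3  Jon     SF       3     50
add column bonus_x3 = t['bonus'] * 3:
  name office  tenure  bonus  bonus_x3
0  Ivy    CHI      12     36       108
1  Ivy    NYC      16     41       123
2  Ivy    AUS       4     43       129
3  Jon     SF       3     50       150
filter rows where name == 'Ivy':
  name office  tenure  bonus  bonus_x3
0  Ivy    CHI      12     36       108
1  Ivy    NYC      16     41       123
2  Ivy    AUS       4     43       129
filter rows where office in ['NYC', 'CHI']:
  name office  tenure  bonus  bonus_x3
0  Ivy    CHI      12     36       108
1  Ivy    NYC      16     41       123
Finally, sum of column 'bonus_x3' = 231.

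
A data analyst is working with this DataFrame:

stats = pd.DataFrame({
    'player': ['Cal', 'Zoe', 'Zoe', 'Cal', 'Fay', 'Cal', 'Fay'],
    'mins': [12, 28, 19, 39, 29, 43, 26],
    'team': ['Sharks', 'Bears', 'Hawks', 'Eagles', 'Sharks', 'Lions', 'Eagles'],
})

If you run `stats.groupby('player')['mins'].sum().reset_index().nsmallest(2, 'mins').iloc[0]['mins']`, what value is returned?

group by player, sum of mins:
player
Cal    94
Fay    55
Zoe    47
Name: mins, dtype: int64
reset_index():
  player  mins
0    Cal    94
1    Fay    55
2    Zoe    47
take 2 rows with smallest mins:
  player  mins
2    Zoe    47
1    Fay    55

47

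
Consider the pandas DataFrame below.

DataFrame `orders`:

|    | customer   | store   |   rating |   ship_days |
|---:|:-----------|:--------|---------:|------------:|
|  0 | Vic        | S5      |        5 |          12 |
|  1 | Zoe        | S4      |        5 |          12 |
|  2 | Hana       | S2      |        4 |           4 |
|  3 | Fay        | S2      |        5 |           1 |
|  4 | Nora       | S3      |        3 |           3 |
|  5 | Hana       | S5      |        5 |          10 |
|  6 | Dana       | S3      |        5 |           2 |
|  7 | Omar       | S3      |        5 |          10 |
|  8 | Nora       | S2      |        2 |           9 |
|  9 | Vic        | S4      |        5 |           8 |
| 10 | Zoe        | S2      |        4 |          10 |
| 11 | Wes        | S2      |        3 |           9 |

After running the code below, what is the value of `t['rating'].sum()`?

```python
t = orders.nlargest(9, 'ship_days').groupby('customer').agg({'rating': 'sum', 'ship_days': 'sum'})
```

take 9 rows with largest ship_days:
   customer store  rating  ship_days
0       Vic    S5       5         12
1       Zoe    S4       5         12
5      Hana    S5       5         10
7      Omar    S3       5         10
10      Zoe    S2       4         10
8      Nora    S2       2          9
11      Wes    S2       3          9
9       Vic    S4       5          8
2      Hana    S2       4          4
group by customer: sum(rating), sum(ship_days):
          rating  ship_days
customer                   
Hana           9         14
Nora           2          9
Omar           5         10
Vic           10         20
Wes            3          9
Zoe            9         22
So sum() = 38.

38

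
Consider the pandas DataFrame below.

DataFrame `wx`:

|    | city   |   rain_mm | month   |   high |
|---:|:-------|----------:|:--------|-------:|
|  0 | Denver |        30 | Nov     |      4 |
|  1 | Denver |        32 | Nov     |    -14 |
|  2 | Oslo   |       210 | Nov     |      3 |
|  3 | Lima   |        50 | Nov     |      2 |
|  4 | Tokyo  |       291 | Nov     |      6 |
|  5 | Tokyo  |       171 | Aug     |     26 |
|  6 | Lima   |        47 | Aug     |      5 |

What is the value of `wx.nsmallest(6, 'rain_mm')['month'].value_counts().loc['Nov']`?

take 6 rows with smallest rain_mm:
     city  rain_mm month  high
0  Denver       30   Nov     4
1  Denver       32   Nov   -14
6    Lima       47   Aug     5
3    Lima       50   Nov     2
5   Tokyo      171   Aug    26
2    Oslo      210   Nov     3
value_counts of month:
month
Nov    4
Aug    2
Name: count, dtype: int64
Then the value at index 'Nov': 4

4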